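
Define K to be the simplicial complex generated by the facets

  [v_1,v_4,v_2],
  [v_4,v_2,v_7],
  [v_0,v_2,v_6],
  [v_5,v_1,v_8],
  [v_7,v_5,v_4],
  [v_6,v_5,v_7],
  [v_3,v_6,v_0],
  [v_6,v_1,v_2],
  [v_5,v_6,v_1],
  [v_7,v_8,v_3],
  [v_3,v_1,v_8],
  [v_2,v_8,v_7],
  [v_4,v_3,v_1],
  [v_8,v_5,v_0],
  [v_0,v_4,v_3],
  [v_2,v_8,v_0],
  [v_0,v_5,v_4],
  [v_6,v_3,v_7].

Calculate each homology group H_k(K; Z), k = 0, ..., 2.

K has 9 vertices, 27 edges, 18 triangles.
rank ∂_0 = 0, rank ∂_1 = 8 ⇒ b_0 = 9 − 0 − 8 = 1; all invariant factors of ∂_1 are 1 so no torsion. So H_0 ≅ Z.
rank ∂_1 = 8, rank ∂_2 = 17 ⇒ b_1 = 27 − 8 − 17 = 2; all invariant factors of ∂_2 are 1 so no torsion. So H_1 ≅ Z^2.
rank ∂_2 = 17, rank ∂_3 = 0 ⇒ b_2 = 18 − 17 − 0 = 1. So H_2 ≅ Z.

H_0 ≅ Z,  H_1 ≅ Z^2,  H_2 ≅ Z.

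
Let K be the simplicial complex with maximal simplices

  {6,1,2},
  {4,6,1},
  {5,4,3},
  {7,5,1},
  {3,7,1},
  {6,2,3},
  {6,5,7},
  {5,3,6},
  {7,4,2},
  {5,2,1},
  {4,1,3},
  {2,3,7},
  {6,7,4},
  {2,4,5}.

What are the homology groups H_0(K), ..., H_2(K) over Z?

H_0 = Z,  H_1 = Z^2,  H_2 = Z.

K has 7 vertices, 21 edges, 14 triangles.
rank ∂_0 = 0, rank ∂_1 = 6 ⇒ b_0 = 7 − 0 − 6 = 1; all invariant factors of ∂_1 are 1 so no torsion. So H_0 = Z.
rank ∂_1 = 6, rank ∂_2 = 13 ⇒ b_1 = 21 − 6 − 13 = 2; all invariant factors of ∂_2 are 1 so no torsion. So H_1 = Z^2.
rank ∂_2 = 13, rank ∂_3 = 0 ⇒ b_2 = 14 − 13 − 0 = 1. So H_2 = Z.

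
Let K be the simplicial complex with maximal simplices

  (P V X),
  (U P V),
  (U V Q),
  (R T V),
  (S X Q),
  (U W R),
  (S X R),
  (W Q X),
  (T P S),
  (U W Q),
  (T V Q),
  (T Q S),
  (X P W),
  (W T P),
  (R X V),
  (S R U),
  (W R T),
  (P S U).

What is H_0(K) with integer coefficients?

H_0 ≅ Z.

Order the vertices as P < Q < R < S < T < U < V < W < X. Listing each simplex with vertices in this order, K has dimension 2 with simplices:

  0-simplices (9): P, Q, R, S, T, U, V, W, X
  1-simplices (27): PS, PT, PU, PV, PW, PX, QS, QT, QU, QV, QW, QX, RS, RT, RU, RV, RW, RX, ST, SU, SX, TV, TW, UV, UW, VX, WX
  2-simplices (18): PST, PSU, PTW, PUV, PVX, PWX, QST, QSX, QTV, QUV, QUW, QWX, RSU, RSX, RTV, RTW, RUW, RVX

Hence C_0 ≅ Z^9, C_1 ≅ Z^27, C_2 ≅ Z^18.

Boundary ∂_1: C_1 → C_0 sends each edge [p,q] (with p < q) to q − p. For instance
  ∂SU = U − S.
This gives a 9×27 integer matrix of rank 8; reducing to Smith normal form yields diagonal entries (1,1,1,1,1,1,1,1).

The boundary map ∂_2: C_2 → C_1 maps a triangle to the signed sum of its edges. For instance
  ∂QTV = TV − QV + QT,
  ∂QUW = UW − QW + QU.
As a 27×18 matrix over Z this has rank 17, with invariant factors (1,1,1,1,1,1,1,1,1,1,1,1,1,1,1,1,1).

Computing H_k = (kernel of ∂_k) / (image of ∂_{k+1}):

  H_0: rank C_0 − rank ∂_1 = 9 − 8 = 1, and the invariant factors of ∂_1 are all 1, so H_0 ≅ Z.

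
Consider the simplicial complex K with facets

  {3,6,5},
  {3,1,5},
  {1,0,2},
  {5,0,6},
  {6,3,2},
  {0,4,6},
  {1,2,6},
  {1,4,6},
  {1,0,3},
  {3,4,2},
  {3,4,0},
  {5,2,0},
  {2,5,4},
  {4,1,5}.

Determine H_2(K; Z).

H_2 = Z.

Take the total order 0 < 1 < 2 < 3 < 4 < 5 < 6 on the vertex set. Then K (dimension 2) consists of the simplices:

  0-simplices (7): [0], [1], [2], [3], [4], [5], [6]
  1-simplices (21): [0,1], [0,2], [0,3], [0,4], [0,5], [0,6], [1,2], [1,3], [1,4], [1,5], [1,6], [2,3], [2,4], [2,5], [2,6], [3,4], [3,5], [3,6], [4,5], [4,6], [5,6]
  2-simplices (14): [0,1,2], [0,1,3], [0,2,5], [0,3,4], [0,4,6], [0,5,6], [1,2,6], [1,3,5], [1,4,5], [1,4,6], [2,3,4], [2,3,6], [2,4,5], [3,5,6]

Hence C_0 ≅ Z^7, C_1 ≅ Z^21, C_2 ≅ Z^14.

The boundary map ∂_1: C_1 → C_0 is given by ∂[p,q] = [q] − [p]. For instance
  ∂[2,5] = [5] − [2].
As a 7×21 matrix over Z this has rank 6, with invariant factors (1,1,1,1,1,1).

The boundary map ∂_2: C_2 → C_1 sends each 2-simplex [p,q,r] to [q,r] − [p,r] + [p,q]. For instance
  ∂[1,3,5] = [3,5] − [1,5] + [1,3],
  ∂[2,3,6] = [3,6] − [2,6] + [2,3].
The resulting 21×14 matrix has rank 13, and its Smith normal form has invariant factors (1,1,1,1,1,1,1,1,1,1,1,1,1).

Reading off H_k = ker ∂_k / im ∂_{k+1}:

  H_2: rank ker ∂_2 − rank ∂_3 = (14 − 13) − 0 = 1, and there is no ∂_3, so H_2 = Z.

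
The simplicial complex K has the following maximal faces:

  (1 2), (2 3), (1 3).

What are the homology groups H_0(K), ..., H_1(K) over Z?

Take the total order 1 < 2 < 3 on the vertex set. Then K (dimension 1) consists of the simplices:

  0-simplices (3): [1], [2], [3]
  1-simplices (3): [1,2], [1,3], [2,3]

so the chain groups are C_0 ≅ Z^3, C_1 ≅ Z^3.

Boundary ∂_1: C_1 → C_0 sends each edge [p,q] (with p < q) to q − p.
As a 3×3 matrix over Z this has rank 2, with invariant factors (1,1).

Reading off H_k = ker ∂_k / im ∂_{k+1}:

  H_0: rank C_0 − rank ∂_1 = 3 − 2 = 1, and the invariant factors of ∂_1 are all 1, so H_0 ≅ Z.
  H_1: rank ker ∂_1 − rank ∂_2 = (3 − 2) − 0 = 1, and there is no ∂_2, so H_1 ≅ Z.

As a check, the Euler characteristic is 3 − 3 = 0, which agrees with 1 − 1 = 0.

H_0 ≅ Z,  H_1 ≅ Z.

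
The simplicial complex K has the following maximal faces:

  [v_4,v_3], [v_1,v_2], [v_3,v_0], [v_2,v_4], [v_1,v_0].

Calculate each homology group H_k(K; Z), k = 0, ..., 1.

We work with the vertex ordering v_0 < v_1 < v_2 < v_3 < v_4. The simplices of K, each written with vertices in increasing order, are:

  0-simplices (5): [v_0], [v_1], [v_2], [v_3], [v_4]
  1-simplices (5): [v_0,v_1], [v_0,v_3], [v_1,v_2], [v_2,v_4], [v_3,v_4]

Hence C_0 ≅ Z^5, C_1 ≅ Z^5.

∂_1: C_1 → C_0 is given by ∂[p,q] = [q] − [p]. For instance
  ∂[v_0,v_1] = [v_1] − [v_0].
This gives a 5×5 integer matrix of rank 4; reducing to Smith normal form yields diagonal entries (1,1,1,1).

Computing H_k = (kernel of ∂_k) / (image of ∂_{k+1}):

  H_0: rank C_0 − rank ∂_1 = 5 − 4 = 1, and the invariant factors of ∂_1 are all 1, so H_0 = Z.
  H_1: rank ker ∂_1 − rank ∂_2 = (5 − 4) − 0 = 1, and there is no ∂_2, so H_1 = Z.

(K is a triangulation of the circle S^1.)

H_0 ≅ Z,  H_1 ≅ Z.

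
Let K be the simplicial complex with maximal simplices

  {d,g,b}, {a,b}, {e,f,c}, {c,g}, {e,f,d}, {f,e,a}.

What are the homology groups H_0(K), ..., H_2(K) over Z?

Fix the vertex order a < b < c < d < e < f < g and write every simplex with vertices in increasing order. Then dim K = 2 and the simplices of K are:

  0-simplices (7): a, b, c, d, e, f, g
  1-simplices (12): ab, ae, af, bd, bg, ce, cf, cg, de, df, dg, ef
  2-simplices (4): aef, bdg, cef, def

so the chain groups are C_0 ≅ Z^7, C_1 ≅ Z^12, C_2 ≅ Z^4.

Boundary ∂_1: C_1 → C_0 maps an edge to its endpoints' difference, ∂[p,q] = q − p.
As a 7×12 matrix over Z this has rank 6, with invariant factors (1,1,1,1,1,1).

∂_2: C_2 → C_1 maps a triangle to the signed sum of its edges. For instance
  ∂aef = ef − af + ae,
  ∂cef = ef − cf + ce.
As a 12×4 matrix over Z this has rank 4, with invariant factors (1,1,1,1).

Reading off H_k = ker ∂_k / im ∂_{k+1}:

  H_0: rank C_0 − rank ∂_1 = 7 − 6 = 1, and the invariant factors of ∂_1 are all 1, so H_0 ≅ Z.
  H_1: rank ker ∂_1 − rank ∂_2 = (12 − 6) − 4 = 2, and the invariant factors of ∂_2 are all 1, so H_1 ≅ Z^2.
  H_2: rank ker ∂_2 − rank ∂_3 = (4 − 4) − 0 = 0, and there is no ∂_3, so H_2 ≅ 0.

As a check, the Euler characteristic is 7 − 12 + 4 = -1, which agrees with 1 − 2 + 0 = -1.

H_0 = Z,  H_1 = Z^2,  H_2 = 0.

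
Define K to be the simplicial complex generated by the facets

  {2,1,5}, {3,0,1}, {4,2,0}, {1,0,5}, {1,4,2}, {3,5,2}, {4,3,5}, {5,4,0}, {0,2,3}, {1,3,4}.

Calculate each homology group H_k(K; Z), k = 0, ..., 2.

We work with the vertex ordering 0 < 1 < 2 < 3 < 4 < 5. The simplices of K, each written with vertices in increasing order, are:

  0-simplices (6): [0], [1], [2], [3], [4], [5]
  1-simplices (15): [0,1], [0,2], [0,3], [0,4], [0,5], [1,2], [1,3], [1,4], [1,5], [2,3], [2,4], [2,5], [3,4], [3,5], [4,5]
  2-simplices (10): [0,1,3], [0,1,5], [0,2,3], [0,2,4], [0,4,5], [1,2,4], [1,2,5], [1,3,4], [2,3,5], [3,4,5]

giving chain groups C_0 ≅ Z^6, C_1 ≅ Z^15, C_2 ≅ Z^10.

∂_1: C_1 → C_0 sends each edge [p,q] (with p < q) to q − p.
This gives a 6×15 integer matrix of rank 5; reducing to Smith normal form yields diagonal entries (1,1,1,1,1).

Boundary ∂_2: C_2 → C_1 maps a triangle to the signed sum of its edges. For instance
  ∂[3,4,5] = [4,5] − [3,5] + [3,4],
  ∂[0,2,4] = [2,4] − [0,4] + [0,2].
As a 15×10 matrix over Z this has rank 10, with invariant factors (1,1,1,1,1,1,1,1,1,2).

Computing H_k = (kernel of ∂_k) / (image of ∂_{k+1}):

  H_0: rank C_0 − rank ∂_1 = 6 − 5 = 1, and the invariant factors of ∂_1 are all 1, so H_0 ≅ Z.
  H_1: rank ker ∂_1 − rank ∂_2 = (15 − 5) − 10 = 0, and ∂_2 has invariant factor 2 > 1, so H_1 ≅ Z/2.
  H_2: rank ker ∂_2 − rank ∂_3 = (10 − 10) − 0 = 0, and there is no ∂_3, so H_2 ≅ 0.

H_0 ≅ Z,  H_1 ≅ Z/2,  H_2 = 0.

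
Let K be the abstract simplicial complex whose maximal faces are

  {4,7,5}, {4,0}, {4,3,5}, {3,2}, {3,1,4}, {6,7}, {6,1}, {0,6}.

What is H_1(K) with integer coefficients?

H_1 = Z^2.

Take the total order 0 < 1 < 2 < 3 < 4 < 5 < 6 < 7 on the vertex set. Then K (dimension 2) consists of the simplices:

  0-simplices (8): [0], [1], [2], [3], [4], [5], [6], [7]
  1-simplices (12): [0,4], [0,6], [1,3], [1,4], [1,6], [2,3], [3,4], [3,5], [4,5], [4,7], [5,7], [6,7]
  2-simplices (3): [1,3,4], [3,4,5], [4,5,7]

Hence C_0 ≅ Z^8, C_1 ≅ Z^12, C_2 ≅ Z^3.

Boundary ∂_1: C_1 → C_0 maps an edge to its endpoints' difference, ∂[p,q] = q − p. For instance
  ∂[6,7] = [7] − [6].
This gives a 8×12 integer matrix of rank 7; reducing to Smith normal form yields diagonal entries (1,1,1,1,1,1,1).

The boundary map ∂_2: C_2 → C_1 maps a triangle to the signed sum of its edges. For instance
  ∂[4,5,7] = [5,7] − [4,7] + [4,5],
  ∂[3,4,5] = [4,5] − [3,5] + [3,4].
The resulting 12×3 matrix has rank 3, and its Smith normal form has invariant factors (1,1,1).

Now H_k = ker ∂_k / im ∂_{k+1}, so:

  H_1: rank ker ∂_1 − rank ∂_2 = (12 − 7) − 3 = 2, and the invariant factors of ∂_2 are all 1, so H_1 = Z^2.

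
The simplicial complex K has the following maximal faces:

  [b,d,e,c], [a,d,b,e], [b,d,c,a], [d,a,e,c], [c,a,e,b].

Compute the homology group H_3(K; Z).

H_3 ≅ Z.

Take the total order a < b < c < d < e on the vertex set. Then K (dimension 3) consists of the simplices:

  0-simplices (5): a, b, c, d, e
  1-simplices (10): ab, ac, ad, ae, bc, bd, be, cd, ce, de
  2-simplices (10): abc, abd, abe, acd, ace, ade, bcd, bce, bde, cde
  3-simplices (5): abcd, abce, abde, acde, bcde

giving chain groups C_0 ≅ Z^5, C_1 ≅ Z^10, C_2 ≅ Z^10, C_3 ≅ Z^5.

∂_1: C_1 → C_0 maps an edge to its endpoints' difference, ∂[p,q] = q − p.
The resulting 5×10 matrix has rank 4, and its Smith normal form has invariant factors (1,1,1,1).

The boundary map ∂_2: C_2 → C_1 sends each 2-simplex [p,q,r] to [q,r] − [p,r] + [p,q]. For instance
  ∂ace = ce − ae + ac,
  ∂abc = bc − ac + ab.
The 10×10 boundary matrix has rank 6 and Smith normal form diag(1,1,1,1,1,1).

Boundary ∂_3: C_3 → C_2 sends each 3-simplex σ to the alternating sum Σ_i (−1)^i (σ with its i-th vertex removed). For instance
  ∂abde = bde − ade + abe − abd,
  ∂bcde = cde − bde + bce − bcd.
The resulting 10×5 matrix has rank 4, and its Smith normal form has invariant factors (1,1,1,1).

Now H_k = ker ∂_k / im ∂_{k+1}, so:

  H_3: rank ker ∂_3 − rank ∂_4 = (5 − 4) − 0 = 1, and there is no ∂_4, so H_3 = Z.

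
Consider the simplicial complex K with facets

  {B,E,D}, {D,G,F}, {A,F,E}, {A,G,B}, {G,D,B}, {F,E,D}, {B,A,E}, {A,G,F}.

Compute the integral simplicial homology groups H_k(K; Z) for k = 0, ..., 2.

H_0 ≅ Z,  H_1 = 0,  H_2 ≅ Z.

We work with the vertex ordering A < B < D < E < F < G. The simplices of K, each written with vertices in increasing order, are:

  0-simplices (6): A, B, D, E, F, G
  1-simplices (12): AB, AE, AF, AG, BD, BE, BG, DE, DF, DG, EF, FG
  2-simplices (8): ABE, ABG, AEF, AFG, BDE, BDG, DEF, DFG

Hence C_0 ≅ Z^6, C_1 ≅ Z^12, C_2 ≅ Z^8.

∂_1: C_1 → C_0 is given by ∂[p,q] = [q] − [p].
This gives a 6×12 integer matrix of rank 5; reducing to Smith normal form yields diagonal entries (1,1,1,1,1).

Boundary ∂_2: C_2 → C_1 maps a triangle to the signed sum of its edges. For instance
  ∂AEF = EF − AF + AE,
  ∂ABG = BG − AG + AB.
This gives a 12×8 integer matrix of rank 7; reducing to Smith normal form yields diagonal entries (1,1,1,1,1,1,1).

Reading off H_k = ker ∂_k / im ∂_{k+1}:

  H_0: rank C_0 − rank ∂_1 = 6 − 5 = 1, and the invariant factors of ∂_1 are all 1, so H_0 ≅ Z.
  H_1: rank ker ∂_1 − rank ∂_2 = (12 − 5) − 7 = 0, and the invariant factors of ∂_2 are all 1, so H_1 ≅ 0.
  H_2: rank ker ∂_2 − rank ∂_3 = (8 − 7) − 0 = 1, and there is no ∂_3, so H_2 ≅ Z.

As a check, the Euler characteristic is 6 − 12 + 8 = 2, which agrees with 1 − 0 + 1 = 2.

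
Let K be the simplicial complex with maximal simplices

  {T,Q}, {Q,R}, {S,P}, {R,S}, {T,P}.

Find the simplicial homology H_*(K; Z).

K has 5 vertices, 5 edges.
rank ∂_0 = 0, rank ∂_1 = 4 ⇒ b_0 = 5 − 0 − 4 = 1; all invariant factors of ∂_1 are 1 so no torsion. So H_0 ≅ Z.
rank ∂_1 = 4, rank ∂_2 = 0 ⇒ b_1 = 5 − 4 − 0 = 1. So H_1 ≅ Z.

H_0 = Z,  H_1 = Z.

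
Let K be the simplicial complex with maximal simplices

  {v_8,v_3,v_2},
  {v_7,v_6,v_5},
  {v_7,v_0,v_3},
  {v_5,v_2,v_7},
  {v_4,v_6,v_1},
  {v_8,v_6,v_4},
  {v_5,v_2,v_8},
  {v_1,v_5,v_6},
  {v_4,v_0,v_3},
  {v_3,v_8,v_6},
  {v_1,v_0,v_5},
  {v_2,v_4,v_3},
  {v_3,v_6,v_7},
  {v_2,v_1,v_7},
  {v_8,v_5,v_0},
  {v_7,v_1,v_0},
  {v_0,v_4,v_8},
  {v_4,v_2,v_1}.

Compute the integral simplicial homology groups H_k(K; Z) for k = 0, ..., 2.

H_0 ≅ Z,  H_1 ≅ Z ⊕ Z/2Z,  H_2 = 0.

Take the total order v_0 < v_1 < v_2 < v_3 < v_4 < v_5 < v_6 < v_7 < v_8 on the vertex set. Then K (dimension 2) consists of the simplices:

  0-simplices (9): [v_0], [v_1], [v_2], [v_3], [v_4], [v_5], [v_6], [v_7], [v_8]
  1-simplices (27): (27 of them)
  2-simplices (18): (18 of them)

giving chain groups C_0 ≅ Z^9, C_1 ≅ Z^27, C_2 ≅ Z^18.

The boundary map ∂_1: C_1 → C_0 maps an edge to its endpoints' difference, ∂[p,q] = q − p.
The 9×27 boundary matrix has rank 8 and Smith normal form diag(1,1,1,1,1,1,1,1).

∂_2: C_2 → C_1 acts by ∂[p,q,r] = [q,r] − [p,r] + [p,q]. For instance
  ∂[v_3,v_6,v_8] = [v_6,v_8] − [v_3,v_8] + [v_3,v_6],
  ∂[v_0,v_1,v_7] = [v_1,v_7] − [v_0,v_7] + [v_0,v_1].
The resulting 27×18 matrix has rank 18, and its Smith normal form has invariant factors (1,1,1,1,1,1,1,1,1,1,1,1,1,1,1,1,1,2).

From H_k ≅ ker(∂_k) / im(∂_{k+1}) we obtain:

  H_0: rank C_0 − rank ∂_1 = 9 − 8 = 1, and the invariant factors of ∂_1 are all 1, so H_0 = Z.
  H_1: rank ker ∂_1 − rank ∂_2 = (27 − 8) − 18 = 1, and ∂_2 has invariant factor 2 > 1, so H_1 = Z ⊕ Z/2Z.
  H_2: rank ker ∂_2 − rank ∂_3 = (18 − 18) − 0 = 0, and there is no ∂_3, so H_2 = 0.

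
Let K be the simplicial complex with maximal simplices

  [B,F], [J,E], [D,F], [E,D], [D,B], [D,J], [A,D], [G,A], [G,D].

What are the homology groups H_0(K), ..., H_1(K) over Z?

H_0 = Z,  H_1 = Z^3.

Fix the vertex order A < B < D < E < F < G < J and write every simplex with vertices in increasing order. Then dim K = 1 and the simplices of K are:

  0-simplices (7): A, B, D, E, F, G, J
  1-simplices (9): AD, AG, BD, BF, DE, DF, DG, DJ, EJ

so the chain groups are C_0 ≅ Z^7, C_1 ≅ Z^9.

Boundary ∂_1: C_1 → C_0 sends each edge [p,q] (with p < q) to q − p. For instance
  ∂DJ = J − D.
The 7×9 boundary matrix has rank 6 and Smith normal form diag(1,1,1,1,1,1).

Reading off H_k = ker ∂_k / im ∂_{k+1}:

  H_0: rank C_0 − rank ∂_1 = 7 − 6 = 1, and the invariant factors of ∂_1 are all 1, so H_0 ≅ Z.
  H_1: rank ker ∂_1 − rank ∂_2 = (9 − 6) − 0 = 3, and there is no ∂_2, so H_1 ≅ Z^3.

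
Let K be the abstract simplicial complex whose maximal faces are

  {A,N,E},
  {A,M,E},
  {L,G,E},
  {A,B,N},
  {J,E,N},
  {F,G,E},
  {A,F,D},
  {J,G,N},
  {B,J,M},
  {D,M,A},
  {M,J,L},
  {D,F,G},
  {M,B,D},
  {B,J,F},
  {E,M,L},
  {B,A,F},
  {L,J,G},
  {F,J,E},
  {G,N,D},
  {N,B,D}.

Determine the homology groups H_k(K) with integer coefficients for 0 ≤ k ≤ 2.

Take the total order A < B < D < E < F < G < J < L < M < N on the vertex set. Then K (dimension 2) consists of the simplices:

  0-simplices (10): A, B, D, E, F, G, J, L, M, N
  1-simplices (30): AB, AD, AE, AF, AM, AN, BD, BF, BJ, BM, BN, DF, DG, DM, DN, EF, EG, EJ, EL, EM, EN, FG, FJ, GJ, GL, GN, JL, JM, JN, LM
  2-simplices (20): ABF, ABN, ADF, ADM, AEM, AEN, BDM, BDN, BFJ, BJM, DFG, DGN, EFG, EFJ, EGL, EJN, ELM, GJL, GJN, JLM

giving chain groups C_0 ≅ Z^10, C_1 ≅ Z^30, C_2 ≅ Z^20.

∂_1: C_1 → C_0 maps an edge to its endpoints' difference, ∂[p,q] = q − p.
This gives a 10×30 integer matrix of rank 9; reducing to Smith normal form yields diagonal entries (1,1,1,1,1,1,1,1,1).

Boundary ∂_2: C_2 → C_1 sends each 2-simplex [p,q,r] to [q,r] − [p,r] + [p,q]. For instance
  ∂ABF = BF − AF + AB,
  ∂ELM = LM − EM + EL.
This gives a 30×20 integer matrix of rank 20; reducing to Smith normal form yields diagonal entries (1,1,1,1,1,1,1,1,1,1,1,1,1,1,1,1,1,1,1,2).

Computing H_k = (kernel of ∂_k) / (image of ∂_{k+1}):

  H_0: rank C_0 − rank ∂_1 = 10 − 9 = 1, and the invariant factors of ∂_1 are all 1, so H_0 = Z.
  H_1: rank ker ∂_1 − rank ∂_2 = (30 − 9) − 20 = 1, and ∂_2 has invariant factor 2 > 1, so H_1 = Z ⊕ Z/2.
  H_2: rank ker ∂_2 − rank ∂_3 = (20 − 20) − 0 = 0, and there is no ∂_3, so H_2 = 0.

(K is a triangulation of the Klein bottle.)

H_0 = Z,  H_1 = Z ⊕ Z/2,  H_2 = 0.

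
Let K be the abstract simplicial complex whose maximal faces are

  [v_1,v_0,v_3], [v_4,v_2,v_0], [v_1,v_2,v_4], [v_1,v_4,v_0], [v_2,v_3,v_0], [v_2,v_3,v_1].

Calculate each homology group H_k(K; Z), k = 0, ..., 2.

Take the total order v_0 < v_1 < v_2 < v_3 < v_4 on the vertex set. Then K (dimension 2) consists of the simplices:

  0-simplices (5): [v_0], [v_1], [v_2], [v_3], [v_4]
  1-simplices (9): [v_0,v_1], [v_0,v_2], [v_0,v_3], [v_0,v_4], [v_1,v_2], [v_1,v_3], [v_1,v_4], [v_2,v_3], [v_2,v_4]
  2-simplices (6): [v_0,v_1,v_3], [v_0,v_1,v_4], [v_0,v_2,v_3], [v_0,v_2,v_4], [v_1,v_2,v_3], [v_1,v_2,v_4]

so the chain groups are C_0 ≅ Z^5, C_1 ≅ Z^9, C_2 ≅ Z^6.

The boundary map ∂_1: C_1 → C_0 sends each edge [p,q] (with p < q) to q − p.
The 5×9 boundary matrix has rank 4 and Smith normal form diag(1,1,1,1).

Boundary ∂_2: C_2 → C_1 acts by ∂[p,q,r] = [q,r] − [p,r] + [p,q]. For instance
  ∂[v_1,v_2,v_3] = [v_2,v_3] − [v_1,v_3] + [v_1,v_2],
  ∂[v_1,v_2,v_4] = [v_2,v_4] − [v_1,v_4] + [v_1,v_2].
This gives a 9×6 integer matrix of rank 5; reducing to Smith normal form yields diagonal entries (1,1,1,1,1).

Now H_k = ker ∂_k / im ∂_{k+1}, so:

  H_0: rank C_0 − rank ∂_1 = 5 − 4 = 1, and the invariant factors of ∂_1 are all 1, so H_0 = Z.
  H_1: rank ker ∂_1 − rank ∂_2 = (9 − 4) − 5 = 0, and the invariant factors of ∂_2 are all 1, so H_1 = 0.
  H_2: rank ker ∂_2 − rank ∂_3 = (6 − 5) − 0 = 1, and there is no ∂_3, so H_2 = Z.

(K is a triangulation of the 2-sphere S^2.)

H_0 ≅ Z,  H_1 = 0,  H_2 ≅ Z.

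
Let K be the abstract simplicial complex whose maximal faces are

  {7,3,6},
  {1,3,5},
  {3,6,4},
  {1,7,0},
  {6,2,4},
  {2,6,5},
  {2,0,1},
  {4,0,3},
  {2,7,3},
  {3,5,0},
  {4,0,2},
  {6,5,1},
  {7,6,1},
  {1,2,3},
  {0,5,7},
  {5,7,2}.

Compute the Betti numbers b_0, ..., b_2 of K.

b_0 = 1, b_1 = 2, b_2 = 1.

We work with the vertex ordering 0 < 1 < 2 < 3 < 4 < 5 < 6 < 7. The simplices of K, each written with vertices in increasing order, are:

  0-simplices (8): [0], [1], [2], [3], [4], [5], [6], [7]
  1-simplices (24): (24 of them)
  2-simplices (16): [0,1,2], [0,1,7], [0,2,4], [0,3,4], [0,3,5], [0,5,7], [1,2,3], [1,3,5], [1,5,6], [1,6,7], [2,3,7], [2,4,6], [2,5,6], [2,5,7], [3,4,6], [3,6,7]

Hence C_0 ≅ Z^8, C_1 ≅ Z^24, C_2 ≅ Z^16.

The boundary map ∂_1: C_1 → C_0 is given by ∂[p,q] = [q] − [p]. For instance
  ∂[0,3] = [3] − [0].
As a 8×24 matrix over Z this has rank 7, with invariant factors (1,1,1,1,1,1,1).

∂_2: C_2 → C_1 maps a triangle to the signed sum of its edges. For instance
  ∂[0,1,2] = [1,2] − [0,2] + [0,1],
  ∂[1,6,7] = [6,7] − [1,7] + [1,6].
The 24×16 boundary matrix has rank 15 and Smith normal form diag(1,1,1,1,1,1,1,1,1,1,1,1,1,1,1).

Now H_k = ker ∂_k / im ∂_{k+1}, so:

  H_0: rank C_0 − rank ∂_1 = 8 − 7 = 1, and the invariant factors of ∂_1 are all 1, so H_0 ≅ Z.
  H_1: rank ker ∂_1 − rank ∂_2 = (24 − 7) − 15 = 2, and the invariant factors of ∂_2 are all 1, so H_1 ≅ Z^2.
  H_2: rank ker ∂_2 − rank ∂_3 = (16 − 15) − 0 = 1, and there is no ∂_3, so H_2 ≅ Z.

(K is a triangulation of the torus T^2.)

Hence the Betti numbers are b_0 = 1, b_1 = 2, b_2 = 1.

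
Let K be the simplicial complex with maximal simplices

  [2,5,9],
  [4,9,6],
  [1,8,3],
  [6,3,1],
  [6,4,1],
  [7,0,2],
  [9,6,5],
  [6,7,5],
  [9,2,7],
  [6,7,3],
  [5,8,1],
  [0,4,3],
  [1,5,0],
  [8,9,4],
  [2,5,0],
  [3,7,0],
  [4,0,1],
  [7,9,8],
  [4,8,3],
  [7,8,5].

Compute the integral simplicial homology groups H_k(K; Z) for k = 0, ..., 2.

H_0 = Z,  H_1 = Z ⊕ Z/2Z,  H_2 = 0.

Take the total order 0 < 1 < 2 < 3 < 4 < 5 < 6 < 7 < 8 < 9 on the vertex set. Then K (dimension 2) consists of the simplices:

  0-simplices (10): [0], [1], [2], [3], [4], [5], [6], [7], [8], [9]
  1-simplices (30): (30 of them)
  2-simplices (20): (20 of them)

Hence C_0 ≅ Z^10, C_1 ≅ Z^30, C_2 ≅ Z^20.

The boundary map ∂_1: C_1 → C_0 sends each edge [p,q] (with p < q) to q − p. For instance
  ∂[5,7] = [7] − [5].
This gives a 10×30 integer matrix of rank 9; reducing to Smith normal form yields diagonal entries (1,1,1,1,1,1,1,1,1).

The boundary map ∂_2: C_2 → C_1 sends each 2-simplex [p,q,r] to [q,r] − [p,r] + [p,q]. For instance
  ∂[0,1,4] = [1,4] − [0,4] + [0,1],
  ∂[3,6,7] = [6,7] − [3,7] + [3,6].
The resulting 30×20 matrix has rank 20, and its Smith normal form has invariant factors (1,1,1,1,1,1,1,1,1,1,1,1,1,1,1,1,1,1,1,2).

Now H_k = ker ∂_k / im ∂_{k+1}, so:

  H_0: rank C_0 − rank ∂_1 = 10 − 9 = 1, and the invariant factors of ∂_1 are all 1, so H_0 = Z.
  H_1: rank ker ∂_1 − rank ∂_2 = (30 − 9) − 20 = 1, and ∂_2 has invariant factor 2 > 1, so H_1 = Z ⊕ Z/2Z.
  H_2: rank ker ∂_2 − rank ∂_3 = (20 − 20) − 0 = 0, and there is no ∂_3, so H_2 = 0.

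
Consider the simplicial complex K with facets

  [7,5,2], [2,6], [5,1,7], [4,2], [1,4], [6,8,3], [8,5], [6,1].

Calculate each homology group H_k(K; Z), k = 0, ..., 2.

H_0 = Z,  H_1 = Z^3,  H_2 = 0.

K has 8 vertices, 13 edges, 3 triangles.
rank ∂_0 = 0, rank ∂_1 = 7 ⇒ b_0 = 8 − 0 − 7 = 1; all invariant factors of ∂_1 are 1 so no torsion. So H_0 ≅ Z.
rank ∂_1 = 7, rank ∂_2 = 3 ⇒ b_1 = 13 − 7 − 3 = 3; all invariant factors of ∂_2 are 1 so no torsion. So H_1 ≅ Z^3.
rank ∂_2 = 3, rank ∂_3 = 0 ⇒ b_2 = 3 − 3 − 0 = 0. So H_2 ≅ 0.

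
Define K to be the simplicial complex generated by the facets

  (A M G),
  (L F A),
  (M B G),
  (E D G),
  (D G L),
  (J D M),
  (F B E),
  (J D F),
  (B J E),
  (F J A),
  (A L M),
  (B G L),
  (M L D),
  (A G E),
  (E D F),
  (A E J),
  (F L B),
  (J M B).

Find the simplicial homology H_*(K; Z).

We work with the vertex ordering A < B < D < E < F < G < J < L < M. The simplices of K, each written with vertices in increasing order, are:

  0-simplices (9): A, B, D, E, F, G, J, L, M
  1-simplices (27): AE, AF, AG, AJ, AL, AM, BE, BF, BG, BJ, BL, BM, DE, DF, DG, DJ, DL, DM, EF, EG, EJ, FJ, FL, GL, GM, JM, LM
  2-simplices (18): AEG, AEJ, AFJ, AFL, AGM, ALM, BEF, BEJ, BFL, BGL, BGM, BJM, DEF, DEG, DFJ, DGL, DJM, DLM

giving chain groups C_0 ≅ Z^9, C_1 ≅ Z^27, C_2 ≅ Z^18.

Boundary ∂_1: C_1 → C_0 sends each edge [p,q] (with p < q) to q − p. For instance
  ∂AJ = J − A.
This gives a 9×27 integer matrix of rank 8; reducing to Smith normal form yields diagonal entries (1,1,1,1,1,1,1,1).

The boundary map ∂_2: C_2 → C_1 sends each 2-simplex [p,q,r] to [q,r] − [p,r] + [p,q]. For instance
  ∂AGM = GM − AM + AG,
  ∂DLM = LM − DM + DL.
The resulting 27×18 matrix has rank 18, and its Smith normal form has invariant factors (1,1,1,1,1,1,1,1,1,1,1,1,1,1,1,1,1,2).

From H_k ≅ ker(∂_k) / im(∂_{k+1}) we obtain:

  H_0: rank C_0 − rank ∂_1 = 9 − 8 = 1, and the invariant factors of ∂_1 are all 1, so H_0 = Z.
  H_1: rank ker ∂_1 − rank ∂_2 = (27 − 8) − 18 = 1, and ∂_2 has invariant factor 2 > 1, so H_1 = Z ⊕ Z/2.
  H_2: rank ker ∂_2 − rank ∂_3 = (18 − 18) − 0 = 0, and there is no ∂_3, so H_2 = 0.

H_0 = Z,  H_1 = Z ⊕ Z/2,  H_2 = 0.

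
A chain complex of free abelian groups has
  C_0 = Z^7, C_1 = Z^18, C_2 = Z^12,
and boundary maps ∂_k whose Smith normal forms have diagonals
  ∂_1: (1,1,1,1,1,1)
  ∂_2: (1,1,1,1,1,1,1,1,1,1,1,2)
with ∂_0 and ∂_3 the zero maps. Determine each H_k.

H_0: b_0 = 7 − 0 − 6 = 1; torsion from ∂_1 factors > 1: none. So H_0 ≅ Z.
H_1: b_1 = 18 − 6 − 12 = 0; torsion from ∂_2 factors > 1: [2]. So H_1 ≅ Z/2.
H_2: b_2 = 12 − 12 − 0 = 0; torsion from ∂_3 factors > 1: none. So H_2 ≅ 0.

H_0 ≅ Z,  H_1 ≅ Z/2,  H_2 = 0.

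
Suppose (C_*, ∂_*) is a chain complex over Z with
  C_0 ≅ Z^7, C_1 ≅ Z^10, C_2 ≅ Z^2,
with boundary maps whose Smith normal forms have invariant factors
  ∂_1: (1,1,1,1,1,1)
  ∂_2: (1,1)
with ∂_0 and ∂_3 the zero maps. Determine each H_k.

H_0 = Z,  H_1 = Z^2,  H_2 = 0.

H_0: b_0 = 7 − 0 − 6 = 1; torsion from ∂_1 factors > 1: none. So H_0 = Z.
H_1: b_1 = 10 − 6 − 2 = 2; torsion from ∂_2 factors > 1: none. So H_1 = Z^2.
H_2: b_2 = 2 − 2 − 0 = 0; torsion from ∂_3 factors > 1: none. So H_2 = 0.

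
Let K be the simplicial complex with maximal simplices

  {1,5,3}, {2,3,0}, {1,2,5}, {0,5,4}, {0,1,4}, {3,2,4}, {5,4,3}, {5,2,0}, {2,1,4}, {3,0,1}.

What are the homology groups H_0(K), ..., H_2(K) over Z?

We work with the vertex ordering 0 < 1 < 2 < 3 < 4 < 5. The simplices of K, each written with vertices in increasing order, are:

  0-simplices (6): [0], [1], [2], [3], [4], [5]
  1-simplices (15): [0,1], [0,2], [0,3], [0,4], [0,5], [1,2], [1,3], [1,4], [1,5], [2,3], [2,4], [2,5], [3,4], [3,5], [4,5]
  2-simplices (10): [0,1,3], [0,1,4], [0,2,3], [0,2,5], [0,4,5], [1,2,4], [1,2,5], [1,3,5], [2,3,4], [3,4,5]

so the chain groups are C_0 ≅ Z^6, C_1 ≅ Z^15, C_2 ≅ Z^10.

Boundary ∂_1: C_1 → C_0 is given by ∂[p,q] = [q] − [p]. For instance
  ∂[0,5] = [5] − [0].
The 6×15 boundary matrix has rank 5 and Smith normal form diag(1,1,1,1,1).

∂_2: C_2 → C_1 maps a triangle to the signed sum of its edges. For instance
  ∂[3,4,5] = [4,5] − [3,5] + [3,4],
  ∂[0,2,3] = [2,3] − [0,3] + [0,2].
The 15×10 boundary matrix has rank 10 and Smith normal form diag(1,1,1,1,1,1,1,1,1,2).

Reading off H_k = ker ∂_k / im ∂_{k+1}:

  H_0: rank C_0 − rank ∂_1 = 6 − 5 = 1, and the invariant factors of ∂_1 are all 1, so H_0 = Z.
  H_1: rank ker ∂_1 − rank ∂_2 = (15 − 5) − 10 = 0, and ∂_2 has invariant factor 2 > 1, so H_1 = Z/2.
  H_2: rank ker ∂_2 − rank ∂_3 = (10 − 10) − 0 = 0, and there is no ∂_3, so H_2 = 0.

H_0 ≅ Z,  H_1 ≅ Z/2,  H_2 = 0.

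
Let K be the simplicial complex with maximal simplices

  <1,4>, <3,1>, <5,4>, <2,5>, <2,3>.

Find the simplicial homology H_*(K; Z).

We work with the vertex ordering 1 < 2 < 3 < 4 < 5. The simplices of K, each written with vertices in increasing order, are:

  0-simplices (5): [1], [2], [3], [4], [5]
  1-simplices (5): [1,3], [1,4], [2,3], [2,5], [4,5]

Hence C_0 ≅ Z^5, C_1 ≅ Z^5.

Boundary ∂_1: C_1 → C_0 sends each edge [p,q] (with p < q) to q − p.
This gives a 5×5 integer matrix of rank 4; reducing to Smith normal form yields diagonal entries (1,1,1,1).

From H_k ≅ ker(∂_k) / im(∂_{k+1}) we obtain:

  H_0: rank C_0 − rank ∂_1 = 5 − 4 = 1, and the invariant factors of ∂_1 are all 1, so H_0 = Z.
  H_1: rank ker ∂_1 − rank ∂_2 = (5 − 4) − 0 = 1, and there is no ∂_2, so H_1 = Z.

As a check, the Euler characteristic is 5 − 5 = 0, which agrees with 1 − 1 = 0.

H_0 = Z,  H_1 = Z.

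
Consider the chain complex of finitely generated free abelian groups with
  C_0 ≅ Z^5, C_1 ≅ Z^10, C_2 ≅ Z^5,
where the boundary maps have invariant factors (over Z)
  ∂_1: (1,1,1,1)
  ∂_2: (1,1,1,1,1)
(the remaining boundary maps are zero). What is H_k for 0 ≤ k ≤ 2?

H_0: b_0 = 5 − 0 − 4 = 1; torsion from ∂_1 factors > 1: none. So H_0 = Z.
H_1: b_1 = 10 − 4 − 5 = 1; torsion from ∂_2 factors > 1: none. So H_1 = Z.
H_2: b_2 = 5 − 5 − 0 = 0; torsion from ∂_3 factors > 1: none. So H_2 = 0.

H_0 = Z,  H_1 = Z,  H_2 = 0.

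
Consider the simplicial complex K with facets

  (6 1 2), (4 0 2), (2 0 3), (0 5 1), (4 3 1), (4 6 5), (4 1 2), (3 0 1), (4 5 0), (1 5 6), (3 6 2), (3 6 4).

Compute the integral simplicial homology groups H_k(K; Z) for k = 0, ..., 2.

K has 7 vertices, 18 edges, 12 triangles.
rank ∂_0 = 0, rank ∂_1 = 6 ⇒ b_0 = 7 − 0 − 6 = 1; all invariant factors of ∂_1 are 1 so no torsion. So H_0 ≅ Z.
rank ∂_1 = 6, rank ∂_2 = 12 ⇒ b_1 = 18 − 6 − 12 = 0; ∂_2 has invariant factor(s) [2] giving torsion. So H_1 ≅ Z/2.
rank ∂_2 = 12, rank ∂_3 = 0 ⇒ b_2 = 12 − 12 − 0 = 0. So H_2 ≅ 0.

H_0 = Z,  H_1 = Z/2,  H_2 = 0.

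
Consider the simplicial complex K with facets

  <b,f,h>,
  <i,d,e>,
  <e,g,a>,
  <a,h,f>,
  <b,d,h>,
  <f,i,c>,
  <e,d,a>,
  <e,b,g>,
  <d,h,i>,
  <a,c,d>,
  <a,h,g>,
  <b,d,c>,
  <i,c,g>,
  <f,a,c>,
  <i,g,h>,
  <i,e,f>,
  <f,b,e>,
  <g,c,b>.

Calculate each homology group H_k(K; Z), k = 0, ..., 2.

Order the vertices as a < b < c < d < e < f < g < h < i. Listing each simplex with vertices in this order, K has dimension 2 with simplices:

  0-simplices (9): a, b, c, d, e, f, g, h, i
  1-simplices (27): ac, ad, ae, af, ag, ah, bc, bd, be, bf, bg, bh, cd, cf, cg, ci, de, dh, di, ef, eg, ei, fh, fi, gh, gi, hi
  2-simplices (18): acd, acf, ade, aeg, afh, agh, bcd, bcg, bdh, bef, beg, bfh, cfi, cgi, dei, dhi, efi, ghi

Hence C_0 ≅ Z^9, C_1 ≅ Z^27, C_2 ≅ Z^18.

The boundary map ∂_1: C_1 → C_0 is given by ∂[p,q] = [q] − [p]. For instance
  ∂eg = g − e.
The resulting 9×27 matrix has rank 8, and its Smith normal form has invariant factors (1,1,1,1,1,1,1,1).

Boundary ∂_2: C_2 → C_1 acts by ∂[p,q,r] = [q,r] − [p,r] + [p,q]. For instance
  ∂aeg = eg − ag + ae,
  ∂beg = eg − bg + be.
This gives a 27×18 integer matrix of rank 17; reducing to Smith normal form yields diagonal entries (1,1,1,1,1,1,1,1,1,1,1,1,1,1,1,1,1).

Computing H_k = (kernel of ∂_k) / (image of ∂_{k+1}):

  H_0: rank C_0 − rank ∂_1 = 9 − 8 = 1, and the invariant factors of ∂_1 are all 1, so H_0 = Z.
  H_1: rank ker ∂_1 − rank ∂_2 = (27 − 8) − 17 = 2, and the invariant factors of ∂_2 are all 1, so H_1 = Z^2.
  H_2: rank ker ∂_2 − rank ∂_3 = (18 − 17) − 0 = 1, and there is no ∂_3, so H_2 = Z.

H_0 = Z,  H_1 = Z^2,  H_2 = Z.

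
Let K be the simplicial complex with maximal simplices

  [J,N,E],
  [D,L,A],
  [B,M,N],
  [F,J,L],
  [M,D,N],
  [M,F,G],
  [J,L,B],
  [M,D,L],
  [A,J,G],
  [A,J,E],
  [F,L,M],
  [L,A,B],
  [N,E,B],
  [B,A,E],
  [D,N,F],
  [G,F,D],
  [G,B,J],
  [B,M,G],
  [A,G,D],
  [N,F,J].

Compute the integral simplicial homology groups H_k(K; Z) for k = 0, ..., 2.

H_0 ≅ Z,  H_1 ≅ Z ⊕ Z/2Z,  H_2 = 0.

Order the vertices as A < B < D < E < F < G < J < L < M < N. Listing each simplex with vertices in this order, K has dimension 2 with simplices:

  0-simplices (10): A, B, D, E, F, G, J, L, M, N
  1-simplices (30): AB, AD, AE, AG, AJ, AL, BE, BG, BJ, BL, BM, BN, DF, DG, DL, DM, DN, EJ, EN, FG, FJ, FL, FM, FN, GJ, GM, JL, JN, LM, MN
  2-simplices (20): ABE, ABL, ADG, ADL, AEJ, AGJ, BEN, BGJ, BGM, BJL, BMN, DFG, DFN, DLM, DMN, EJN, FGM, FJL, FJN, FLM

giving chain groups C_0 ≅ Z^10, C_1 ≅ Z^30, C_2 ≅ Z^20.

∂_1: C_1 → C_0 maps an edge to its endpoints' difference, ∂[p,q] = q − p. For instance
  ∂AG = G − A.
The 10×30 boundary matrix has rank 9 and Smith normal form diag(1,1,1,1,1,1,1,1,1).

∂_2: C_2 → C_1 sends each 2-simplex [p,q,r] to [q,r] − [p,r] + [p,q]. For instance
  ∂BGJ = GJ − BJ + BG,
  ∂AGJ = GJ − AJ + AG.
This gives a 30×20 integer matrix of rank 20; reducing to Smith normal form yields diagonal entries (1,1,1,1,1,1,1,1,1,1,1,1,1,1,1,1,1,1,1,2).

Computing H_k = (kernel of ∂_k) / (image of ∂_{k+1}):

  H_0: rank C_0 − rank ∂_1 = 10 − 9 = 1, and the invariant factors of ∂_1 are all 1, so H_0 ≅ Z.
  H_1: rank ker ∂_1 − rank ∂_2 = (30 − 9) − 20 = 1, and ∂_2 has invariant factor 2 > 1, so H_1 ≅ Z ⊕ Z/2Z.
  H_2: rank ker ∂_2 − rank ∂_3 = (20 − 20) − 0 = 0, and there is no ∂_3, so H_2 ≅ 0.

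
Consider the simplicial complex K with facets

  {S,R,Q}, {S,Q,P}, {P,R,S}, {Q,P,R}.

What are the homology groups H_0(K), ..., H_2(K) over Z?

Take the total order P < Q < R < S on the vertex set. Then K (dimension 2) consists of the simplices:

  0-simplices (4): P, Q, R, S
  1-simplices (6): PQ, PR, PS, QR, QS, RS
  2-simplices (4): PQR, PQS, PRS, QRS

giving chain groups C_0 ≅ Z^4, C_1 ≅ Z^6, C_2 ≅ Z^4.

∂_1: C_1 → C_0 maps an edge to its endpoints' difference, ∂[p,q] = q − p. For instance
  ∂QR = R − Q.
The 4×6 boundary matrix has rank 3 and Smith normal form diag(1,1,1).

∂_2: C_2 → C_1 maps a triangle to the signed sum of its edges. For instance
  ∂PQS = QS − PS + PQ,
  ∂QRS = RS − QS + QR.
As a 6×4 matrix over Z this has rank 3, with invariant factors (1,1,1).

From H_k ≅ ker(∂_k) / im(∂_{k+1}) we obtain:

  H_0: rank C_0 − rank ∂_1 = 4 − 3 = 1, and the invariant factors of ∂_1 are all 1, so H_0 ≅ Z.
  H_1: rank ker ∂_1 − rank ∂_2 = (6 − 3) − 3 = 0, and the invariant factors of ∂_2 are all 1, so H_1 ≅ 0.
  H_2: rank ker ∂_2 − rank ∂_3 = (4 − 3) − 0 = 1, and there is no ∂_3, so H_2 ≅ Z.

H_0 ≅ Z,  H_1 = 0,  H_2 ≅ Z.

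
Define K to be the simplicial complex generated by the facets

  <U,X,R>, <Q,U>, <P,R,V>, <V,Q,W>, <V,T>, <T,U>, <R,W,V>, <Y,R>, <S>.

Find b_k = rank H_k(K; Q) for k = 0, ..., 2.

Fix the vertex order P < Q < R < S < T < U < V < W < X < Y and write every simplex with vertices in increasing order. Then dim K = 2 and the simplices of K are:

  0-simplices (10): P, Q, R, S, T, U, V, W, X, Y
  1-simplices (14): PR, PV, QU, QV, QW, RU, RV, RW, RX, RY, TU, TV, UX, VW
  2-simplices (4): PRV, QVW, RUX, RVW

giving chain groups C_0 ≅ Z^10, C_1 ≅ Z^14, C_2 ≅ Z^4.

∂_1: C_1 → C_0 sends each edge [p,q] (with p < q) to q − p. For instance
  ∂QV = V − Q.
The 10×14 boundary matrix has rank 8 and Smith normal form diag(1,1,1,1,1,1,1,1).

∂_2: C_2 → C_1 sends each 2-simplex [p,q,r] to [q,r] − [p,r] + [p,q]. For instance
  ∂QVW = VW − QW + QV,
  ∂RUX = UX − RX + RU.
As a 14×4 matrix over Z this has rank 4, with invariant factors (1,1,1,1).

Reading off H_k = ker ∂_k / im ∂_{k+1}:

  H_0: rank C_0 − rank ∂_1 = 10 − 8 = 2, and the invariant factors of ∂_1 are all 1, so H_0 = Z^2.
  H_1: rank ker ∂_1 − rank ∂_2 = (14 − 8) − 4 = 2, and the invariant factors of ∂_2 are all 1, so H_1 = Z^2.
  H_2: rank ker ∂_2 − rank ∂_3 = (4 − 4) − 0 = 0, and there is no ∂_3, so H_2 = 0.

Hence the Betti numbers are b_0 = 2, b_1 = 2, b_2 = 0.

b_0 = 2, b_1 = 2, b_2 = 0.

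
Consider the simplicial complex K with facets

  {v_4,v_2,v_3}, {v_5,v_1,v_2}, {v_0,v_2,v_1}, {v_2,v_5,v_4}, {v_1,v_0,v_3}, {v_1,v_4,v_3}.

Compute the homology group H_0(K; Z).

Take the total order v_0 < v_1 < v_2 < v_3 < v_4 < v_5 on the vertex set. Then K (dimension 2) consists of the simplices:

  0-simplices (6): [v_0], [v_1], [v_2], [v_3], [v_4], [v_5]
  1-simplices (12): [v_0,v_1], [v_0,v_2], [v_0,v_3], [v_1,v_2], [v_1,v_3], [v_1,v_4], [v_1,v_5], [v_2,v_3], [v_2,v_4], [v_2,v_5], [v_3,v_4], [v_4,v_5]
  2-simplices (6): [v_0,v_1,v_2], [v_0,v_1,v_3], [v_1,v_2,v_5], [v_1,v_3,v_4], [v_2,v_3,v_4], [v_2,v_4,v_5]

so the chain groups are C_0 ≅ Z^6, C_1 ≅ Z^12, C_2 ≅ Z^6.

The boundary map ∂_1: C_1 → C_0 is given by ∂[p,q] = [q] − [p]. For instance
  ∂[v_1,v_2] = [v_2] − [v_1].
As a 6×12 matrix over Z this has rank 5, with invariant factors (1,1,1,1,1).

The boundary map ∂_2: C_2 → C_1 maps a triangle to the signed sum of its edges. For instance
  ∂[v_0,v_1,v_2] = [v_1,v_2] − [v_0,v_2] + [v_0,v_1],
  ∂[v_1,v_3,v_4] = [v_3,v_4] − [v_1,v_4] + [v_1,v_3].
As a 12×6 matrix over Z this has rank 6, with invariant factors (1,1,1,1,1,1).

Reading off H_k = ker ∂_k / im ∂_{k+1}:

  H_0: rank C_0 − rank ∂_1 = 6 − 5 = 1, and the invariant factors of ∂_1 are all 1, so H_0 = Z.

H_0 ≅ Z.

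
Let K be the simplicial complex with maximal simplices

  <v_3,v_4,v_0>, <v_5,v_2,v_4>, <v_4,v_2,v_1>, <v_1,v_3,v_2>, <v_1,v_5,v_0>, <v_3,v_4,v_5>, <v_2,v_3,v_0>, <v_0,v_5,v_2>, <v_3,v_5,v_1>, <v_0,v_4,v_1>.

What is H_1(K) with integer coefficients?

H_1 ≅ Z/2Z.

Take the total order v_0 < v_1 < v_2 < v_3 < v_4 < v_5 on the vertex set. Then K (dimension 2) consists of the simplices:

  0-simplices (6): [v_0], [v_1], [v_2], [v_3], [v_4], [v_5]
  1-simplices (15): (15 of them)
  2-simplices (10): [v_0,v_1,v_4], [v_0,v_1,v_5], [v_0,v_2,v_3], [v_0,v_2,v_5], [v_0,v_3,v_4], [v_1,v_2,v_3], [v_1,v_2,v_4], [v_1,v_3,v_5], [v_2,v_4,v_5], [v_3,v_4,v_5]

so the chain groups are C_0 ≅ Z^6, C_1 ≅ Z^15, C_2 ≅ Z^10.

The boundary map ∂_1: C_1 → C_0 is given by ∂[p,q] = [q] − [p]. For instance
  ∂[v_3,v_4] = [v_4] − [v_3].
As a 6×15 matrix over Z this has rank 5, with invariant factors (1,1,1,1,1).

∂_2: C_2 → C_1 acts by ∂[p,q,r] = [q,r] − [p,r] + [p,q]. For instance
  ∂[v_1,v_3,v_5] = [v_3,v_5] − [v_1,v_5] + [v_1,v_3],
  ∂[v_0,v_3,v_4] = [v_3,v_4] − [v_0,v_4] + [v_0,v_3].
The 15×10 boundary matrix has rank 10 and Smith normal form diag(1,1,1,1,1,1,1,1,1,2).

Now H_k = ker ∂_k / im ∂_{k+1}, so:

  H_1: rank ker ∂_1 − rank ∂_2 = (15 − 5) − 10 = 0, and ∂_2 has invariant factor 2 > 1, so H_1 = Z/2Z.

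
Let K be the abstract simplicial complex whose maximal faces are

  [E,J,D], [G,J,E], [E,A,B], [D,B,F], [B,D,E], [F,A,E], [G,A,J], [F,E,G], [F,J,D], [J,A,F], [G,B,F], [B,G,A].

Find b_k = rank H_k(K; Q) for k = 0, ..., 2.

b_0 = 1, b_1 = 0, b_2 = 0.

K has 7 vertices, 18 edges, 12 triangles.
rank ∂_0 = 0, rank ∂_1 = 6 ⇒ b_0 = 7 − 0 − 6 = 1; all invariant factors of ∂_1 are 1 so no torsion. So H_0 ≅ Z.
rank ∂_1 = 6, rank ∂_2 = 12 ⇒ b_1 = 18 − 6 − 12 = 0; ∂_2 has invariant factor(s) [2] giving torsion. So H_1 ≅ Z/2.
rank ∂_2 = 12, rank ∂_3 = 0 ⇒ b_2 = 12 − 12 − 0 = 0. So H_2 ≅ 0.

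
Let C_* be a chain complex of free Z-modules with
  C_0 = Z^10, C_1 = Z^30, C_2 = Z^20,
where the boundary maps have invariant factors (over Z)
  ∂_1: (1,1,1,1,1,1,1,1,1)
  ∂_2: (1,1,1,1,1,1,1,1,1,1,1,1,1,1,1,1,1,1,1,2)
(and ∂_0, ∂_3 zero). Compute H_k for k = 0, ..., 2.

H_0: b_0 = 10 − 0 − 9 = 1; torsion from ∂_1 factors > 1: none. So H_0 ≅ Z.
H_1: b_1 = 30 − 9 − 20 = 1; torsion from ∂_2 factors > 1: [2]. So H_1 ≅ Z ⊕ Z/2.
H_2: b_2 = 20 − 20 − 0 = 0; torsion from ∂_3 factors > 1: none. So H_2 ≅ 0.

H_0 ≅ Z,  H_1 ≅ Z ⊕ Z/2,  H_2 = 0.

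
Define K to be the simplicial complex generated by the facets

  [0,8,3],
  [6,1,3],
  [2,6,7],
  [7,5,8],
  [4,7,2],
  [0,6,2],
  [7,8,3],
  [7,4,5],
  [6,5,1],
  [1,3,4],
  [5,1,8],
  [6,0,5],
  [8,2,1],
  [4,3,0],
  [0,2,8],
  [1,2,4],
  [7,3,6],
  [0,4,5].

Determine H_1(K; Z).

We work with the vertex ordering 0 < 1 < 2 < 3 < 4 < 5 < 6 < 7 < 8. The simplices of K, each written with vertices in increasing order, are:

  0-simplices (9): [0], [1], [2], [3], [4], [5], [6], [7], [8]
  1-simplices (27): (27 of them)
  2-simplices (18): [0,2,6], [0,2,8], [0,3,4], [0,3,8], [0,4,5], [0,5,6], [1,2,4], [1,2,8], [1,3,4], [1,3,6], [1,5,6], [1,5,8], [2,4,7], [2,6,7], [3,6,7], [3,7,8], [4,5,7], [5,7,8]

so the chain groups are C_0 ≅ Z^9, C_1 ≅ Z^27, C_2 ≅ Z^18.

The boundary map ∂_1: C_1 → C_0 maps an edge to its endpoints' difference, ∂[p,q] = q − p. For instance
  ∂[2,6] = [6] − [2].
This gives a 9×27 integer matrix of rank 8; reducing to Smith normal form yields diagonal entries (1,1,1,1,1,1,1,1).

Boundary ∂_2: C_2 → C_1 sends each 2-simplex [p,q,r] to [q,r] − [p,r] + [p,q]. For instance
  ∂[2,6,7] = [6,7] − [2,7] + [2,6],
  ∂[1,2,4] = [2,4] − [1,4] + [1,2].
This gives a 27×18 integer matrix of rank 17; reducing to Smith normal form yields diagonal entries (1,1,1,1,1,1,1,1,1,1,1,1,1,1,1,1,1).

Now H_k = ker ∂_k / im ∂_{k+1}, so:

  H_1: rank ker ∂_1 − rank ∂_2 = (27 − 8) − 17 = 2, and the invariant factors of ∂_2 are all 1, so H_1 ≅ Z^2.

H_1 = Z^2.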